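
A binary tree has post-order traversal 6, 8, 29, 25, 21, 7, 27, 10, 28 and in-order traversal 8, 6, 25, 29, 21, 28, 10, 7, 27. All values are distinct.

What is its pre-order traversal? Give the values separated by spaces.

28 21 25 8 6 29 10 27 7

The last element of post-order is the root; it splits in-order into left and right subtrees.
Root 28: left subtree has 5 nodes {8, 6, 25, 29, 21}, right has 3 {10, 7, 27}.
  Root 21: left subtree has 4 nodes {8, 6, 25, 29}, right has 0 { }.
    Root 25: left subtree has 2 nodes {8, 6}, right has 1 {29}.
      Root 8: left subtree has 0 nodes { }, right has 1 {6}.
  Root 10: left subtree has 0 nodes { }, right has 2 {7, 27}.
    Root 27: left subtree has 1 node {7}, right has 0 { }.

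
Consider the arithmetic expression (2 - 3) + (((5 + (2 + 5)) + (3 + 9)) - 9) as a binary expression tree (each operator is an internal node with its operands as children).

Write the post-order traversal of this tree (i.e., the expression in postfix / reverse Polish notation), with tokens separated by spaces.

2 3 - 5 2 5 + + 3 9 + + 9 - +

Post-order on an expression tree gives postfix notation: for each operator, emit left operand, right operand, then the operator.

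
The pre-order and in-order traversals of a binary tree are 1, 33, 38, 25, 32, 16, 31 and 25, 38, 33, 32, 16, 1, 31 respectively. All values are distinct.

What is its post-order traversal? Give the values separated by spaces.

25 38 16 32 33 31 1

The first element of pre-order is the root; it splits in-order into left and right subtrees.
Root 1: left subtree has 5 nodes {25, 38, 33, 32, 16}, right has 1 {31}.
  Root 33: left subtree has 2 nodes {25, 38}, right has 2 {32, 16}.
    Root 38: left subtree has 1 node {25}, right has 0 { }.
    Root 32: left subtree has 0 nodes { }, right has 1 {16}.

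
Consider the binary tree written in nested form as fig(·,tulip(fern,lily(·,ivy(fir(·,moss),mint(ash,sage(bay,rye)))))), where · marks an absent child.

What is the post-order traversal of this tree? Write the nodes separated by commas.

Post-order visits the left subtree, then the right subtree, then the node.
At fig: no left child.
At fig: go right to tulip.
  At tulip: go left to fern.
    fern is a leaf — visit fern.
  At tulip: go right to lily.
    At lily: no left child.
    At lily: go right to ivy.
      At ivy: go left to fir.
        At fir: no left child.
        At fir: go right to moss.
          moss is a leaf — visit moss.
        Visit fir.
      At ivy: go right to mint.
        At mint: go left to ash.
          ash is a leaf — visit ash.
        At mint: go right to sage.
          At sage: go left to bay.
            bay is a leaf — visit bay.
          At sage: go right to rye.
            rye is a leaf — visit rye.
          Visit sage.
        Visit mint.
      Visit ivy.
    Visit lily.
  Visit tulip.
Visit fig.

fern, moss, fir, ash, bay, rye, sage, mint, ivy, lily, tulip, fig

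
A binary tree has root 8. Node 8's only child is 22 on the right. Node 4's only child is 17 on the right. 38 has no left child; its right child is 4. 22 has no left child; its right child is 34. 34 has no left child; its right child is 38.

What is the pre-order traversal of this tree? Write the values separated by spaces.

Pre-order visits the node, then its left subtree, then its right subtree.
Visit 8.
At 8: no left child.
At 8: go right to 22.
  Visit 22.
  At 22: no left child.
  At 22: go right to 34.
    Visit 34.
    At 34: no left child.
    At 34: go right to 38.
      Visit 38.
      At 38: no left child.
      At 38: go right to 4.
        Visit 4.
        At 4: no left child.
        At 4: go right to 17.
          17 is a leaf — visit 17.

8 22 34 38 4 17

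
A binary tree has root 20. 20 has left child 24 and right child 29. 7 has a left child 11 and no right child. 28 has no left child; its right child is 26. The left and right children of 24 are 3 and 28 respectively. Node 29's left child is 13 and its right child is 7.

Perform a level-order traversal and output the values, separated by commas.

Level-order visits nodes level by level from the root, left to right within each level.
Level 0: 20
Level 1: 24, 29
Level 2: 3, 28, 13, 7
Level 3: 26, 11

20, 24, 29, 3, 28, 13, 7, 26, 11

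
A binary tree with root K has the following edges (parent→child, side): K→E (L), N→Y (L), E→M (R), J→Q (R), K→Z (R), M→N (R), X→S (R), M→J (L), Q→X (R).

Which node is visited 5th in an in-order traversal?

In-order visits the left subtree, then the node, then the right subtree.
At K: go left to E.
  At E: no left child.
  Visit E.
  At E: go right to M.
    At M: go left to J.
      At J: no left child.
      Visit J.
      At J: go right to Q.
        At Q: no left child.
        Visit Q.
        At Q: go right to X.
          At X: no left child.
          Visit X.
          At X: go right to S.
            S is a leaf — visit S.
    Visit M.
    At M: go right to N.
      At N: go left to Y.
        Y is a leaf — visit Y.
      Visit N.
      At N: no right child.
Visit K.
At K: go right to Z.
  Z is a leaf — visit Z.
Full in-order sequence: E, J, Q, X, S, M, Y, N, K, Z.

S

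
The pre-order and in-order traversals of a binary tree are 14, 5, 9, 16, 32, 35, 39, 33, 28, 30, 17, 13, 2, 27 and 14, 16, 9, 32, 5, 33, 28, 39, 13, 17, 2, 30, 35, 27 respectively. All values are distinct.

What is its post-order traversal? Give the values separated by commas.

The first element of pre-order is the root; it splits in-order into left and right subtrees.
Root 14: left subtree has 0 nodes { }, right has 13 {16, 9, 32, 5, 33, 28, 39, 13, 17, 2, 30, 35, 27}.
  Root 5: left subtree has 3 nodes {16, 9, 32}, right has 9 {33, 28, 39, 13, 17, 2, 30, 35, 27}.
    Root 9: left subtree has 1 node {16}, right has 1 {32}.
    Root 35: left subtree has 7 nodes {33, 28, 39, 13, 17, 2, 30}, right has 1 {27}.
      Root 39: left subtree has 2 nodes {33, 28}, right has 4 {13, 17, 2, 30}.
        Root 33: left subtree has 0 nodes { }, right has 1 {28}.
        Root 30: left subtree has 3 nodes {13, 17, 2}, right has 0 { }.
          Root 17: left subtree has 1 node {13}, right has 1 {2}.

16, 32, 9, 28, 33, 13, 2, 17, 30, 39, 27, 35, 5, 14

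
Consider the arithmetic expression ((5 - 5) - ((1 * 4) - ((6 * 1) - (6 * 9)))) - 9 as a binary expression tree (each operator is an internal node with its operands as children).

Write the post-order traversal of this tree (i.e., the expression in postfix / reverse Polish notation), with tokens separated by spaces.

5 5 - 1 4 * 6 1 * 6 9 * - - - 9 -

Post-order on an expression tree gives postfix notation: for each operator, emit left operand, right operand, then the operator.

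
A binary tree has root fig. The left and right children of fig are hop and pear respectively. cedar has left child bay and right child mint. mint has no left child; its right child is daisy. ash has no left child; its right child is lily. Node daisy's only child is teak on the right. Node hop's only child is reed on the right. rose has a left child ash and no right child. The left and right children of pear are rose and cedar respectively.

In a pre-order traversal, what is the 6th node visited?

ash

Pre-order visits the node, then its left subtree, then its right subtree.
Visit fig.
At fig: go left to hop.
  Visit hop.
  At hop: no left child.
  At hop: go right to reed.
    reed is a leaf — visit reed.
At fig: go right to pear.
  Visit pear.
  At pear: go left to rose.
    Visit rose.
    At rose: go left to ash.
      Visit ash.
      At ash: no left child.
      At ash: go right to lily.
        lily is a leaf — visit lily.
    At rose: no right child.
  At pear: go right to cedar.
    Visit cedar.
    At cedar: go left to bay.
      bay is a leaf — visit bay.
    At cedar: go right to mint.
      Visit mint.
      At mint: no left child.
      At mint: go right to daisy.
        Visit daisy.
        At daisy: no left child.
        At daisy: go right to teak.
          teak is a leaf — visit teak.
Full pre-order sequence: fig, hop, reed, pear, rose, ash, lily, cedar, bay, mint, daisy, teak.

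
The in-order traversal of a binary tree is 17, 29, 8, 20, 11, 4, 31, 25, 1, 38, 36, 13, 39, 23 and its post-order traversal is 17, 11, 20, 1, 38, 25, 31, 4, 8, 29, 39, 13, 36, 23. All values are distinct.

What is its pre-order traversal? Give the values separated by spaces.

The last element of post-order is the root; it splits in-order into left and right subtrees.
Root 23: left subtree has 13 nodes {17, 29, 8, 20, 11, 4, 31, 25, 1, 38, 36, 13, 39}, right has 0 { }.
  Root 36: left subtree has 10 nodes {17, 29, 8, 20, 11, 4, 31, 25, 1, 38}, right has 2 {13, 39}.
    Root 29: left subtree has 1 node {17}, right has 8 {8, 20, 11, 4, 31, 25, 1, 38}.
      Root 8: left subtree has 0 nodes { }, right has 7 {20, 11, 4, 31, 25, 1, 38}.
        Root 4: left subtree has 2 nodes {20, 11}, right has 4 {31, 25, 1, 38}.
          Root 20: left subtree has 0 nodes { }, right has 1 {11}.
          Root 31: left subtree has 0 nodes { }, right has 3 {25, 1, 38}.
            Root 25: left subtree has 0 nodes { }, right has 2 {1, 38}.
              Root 38: left subtree has 1 node {1}, right has 0 { }.
    Root 13: left subtree has 0 nodes { }, right has 1 {39}.

23 36 29 17 8 4 20 11 31 25 38 1 13 39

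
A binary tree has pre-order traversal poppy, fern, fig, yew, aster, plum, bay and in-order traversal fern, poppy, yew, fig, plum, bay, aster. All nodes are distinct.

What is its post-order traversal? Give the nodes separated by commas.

The first element of pre-order is the root; it splits in-order into left and right subtrees.
Root poppy: left subtree has 1 node {fern}, right has 5 {yew, fig, plum, bay, aster}.
  Root fig: left subtree has 1 node {yew}, right has 3 {plum, bay, aster}.
    Root aster: left subtree has 2 nodes {plum, bay}, right has 0 { }.
      Root plum: left subtree has 0 nodes { }, right has 1 {bay}.

fern, yew, bay, plum, aster, fig, poppy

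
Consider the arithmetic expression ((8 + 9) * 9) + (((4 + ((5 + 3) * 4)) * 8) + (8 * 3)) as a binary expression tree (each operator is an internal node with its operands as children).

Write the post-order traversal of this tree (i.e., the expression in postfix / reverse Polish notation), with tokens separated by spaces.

8 9 + 9 * 4 5 3 + 4 * + 8 * 8 3 * + +

Post-order on an expression tree gives postfix notation: for each operator, emit left operand, right operand, then the operator.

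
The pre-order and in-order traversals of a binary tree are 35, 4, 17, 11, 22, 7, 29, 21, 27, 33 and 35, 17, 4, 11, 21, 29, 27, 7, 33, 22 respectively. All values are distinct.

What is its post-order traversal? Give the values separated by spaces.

17 21 27 29 33 7 22 11 4 35

The first element of pre-order is the root; it splits in-order into left and right subtrees.
Root 35: left subtree has 0 nodes { }, right has 9 {17, 4, 11, 21, 29, 27, 7, 33, 22}.
  Root 4: left subtree has 1 node {17}, right has 7 {11, 21, 29, 27, 7, 33, 22}.
    Root 11: left subtree has 0 nodes { }, right has 6 {21, 29, 27, 7, 33, 22}.
      Root 22: left subtree has 5 nodes {21, 29, 27, 7, 33}, right has 0 { }.
        Root 7: left subtree has 3 nodes {21, 29, 27}, right has 1 {33}.
          Root 29: left subtree has 1 node {21}, right has 1 {27}.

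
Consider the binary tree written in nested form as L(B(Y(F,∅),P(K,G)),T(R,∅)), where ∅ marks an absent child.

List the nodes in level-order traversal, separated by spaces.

Level-order visits nodes level by level from the root, left to right within each level.
Level 0: L
Level 1: B, T
Level 2: Y, P, R
Level 3: F, K, G

L B T Y P R F K G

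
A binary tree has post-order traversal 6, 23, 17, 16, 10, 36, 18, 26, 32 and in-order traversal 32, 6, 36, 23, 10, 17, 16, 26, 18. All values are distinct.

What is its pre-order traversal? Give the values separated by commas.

The last element of post-order is the root; it splits in-order into left and right subtrees.
Root 32: left subtree has 0 nodes { }, right has 8 {6, 36, 23, 10, 17, 16, 26, 18}.
  Root 26: left subtree has 6 nodes {6, 36, 23, 10, 17, 16}, right has 1 {18}.
    Root 36: left subtree has 1 node {6}, right has 4 {23, 10, 17, 16}.
      Root 10: left subtree has 1 node {23}, right has 2 {17, 16}.
        Root 16: left subtree has 1 node {17}, right has 0 { }.

32, 26, 36, 6, 10, 23, 16, 17, 18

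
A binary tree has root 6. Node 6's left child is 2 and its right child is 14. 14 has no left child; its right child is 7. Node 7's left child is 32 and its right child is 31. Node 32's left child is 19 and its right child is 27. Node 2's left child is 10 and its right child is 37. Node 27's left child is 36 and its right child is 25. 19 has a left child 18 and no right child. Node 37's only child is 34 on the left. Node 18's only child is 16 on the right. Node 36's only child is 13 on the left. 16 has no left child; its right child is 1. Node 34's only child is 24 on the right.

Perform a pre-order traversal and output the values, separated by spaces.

Pre-order visits the node, then its left subtree, then its right subtree.
Visit 6.
At 6: go left to 2.
  Visit 2.
  At 2: go left to 10.
    10 is a leaf — visit 10.
  At 2: go right to 37.
    Visit 37.
    At 37: go left to 34.
      Visit 34.
      At 34: no left child.
      At 34: go right to 24.
        24 is a leaf — visit 24.
    At 37: no right child.
At 6: go right to 14.
  Visit 14.
  At 14: no left child.
  At 14: go right to 7.
    Visit 7.
    At 7: go left to 32.
      Visit 32.
      At 32: go left to 19.
        Visit 19.
        At 19: go left to 18.
          Visit 18.
          At 18: no left child.
          At 18: go right to 16.
            Visit 16.
            At 16: no left child.
            At 16: go right to 1.
              1 is a leaf — visit 1.
        At 19: no right child.
      At 32: go right to 27.
        Visit 27.
        At 27: go left to 36.
          Visit 36.
          At 36: go left to 13.
            13 is a leaf — visit 13.
          At 36: no right child.
        At 27: go right to 25.
          25 is a leaf — visit 25.
    At 7: go right to 31.
      31 is a leaf — visit 31.

6 2 10 37 34 24 14 7 32 19 18 16 1 27 36 13 25 31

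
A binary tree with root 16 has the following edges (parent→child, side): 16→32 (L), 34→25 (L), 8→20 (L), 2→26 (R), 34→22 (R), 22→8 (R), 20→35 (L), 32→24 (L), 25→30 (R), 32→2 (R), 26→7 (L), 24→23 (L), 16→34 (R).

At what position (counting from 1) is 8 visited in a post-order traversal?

11

Post-order visits the left subtree, then the right subtree, then the node.
At 16: go left to 32.
  At 32: go left to 24.
    At 24: go left to 23.
      23 is a leaf — visit 23.
    At 24: no right child.
    Visit 24.
  At 32: go right to 2.
    At 2: no left child.
    At 2: go right to 26.
      At 26: go left to 7.
        7 is a leaf — visit 7.
      At 26: no right child.
      Visit 26.
    Visit 2.
  Visit 32.
At 16: go right to 34.
  At 34: go left to 25.
    At 25: no left child.
    At 25: go right to 30.
      30 is a leaf — visit 30.
    Visit 25.
  At 34: go right to 22.
    At 22: no left child.
    At 22: go right to 8.
      At 8: go left to 20.
        At 20: go left to 35.
          35 is a leaf — visit 35.
        At 20: no right child.
        Visit 20.
      At 8: no right child.
      Visit 8.
    Visit 22.
  Visit 34.
Visit 16.
Full post-order sequence: 23, 24, 7, 26, 2, 32, 30, 25, 35, 20, 8, 22, 34, 16.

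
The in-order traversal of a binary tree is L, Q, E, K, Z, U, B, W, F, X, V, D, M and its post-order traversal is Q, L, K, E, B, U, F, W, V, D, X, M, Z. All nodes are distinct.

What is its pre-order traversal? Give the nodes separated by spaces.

Z E L Q K M X W U B F D V

The last element of post-order is the root; it splits in-order into left and right subtrees.
Root Z: left subtree has 4 nodes {L, Q, E, K}, right has 8 {U, B, W, F, X, V, D, M}.
  Root E: left subtree has 2 nodes {L, Q}, right has 1 {K}.
    Root L: left subtree has 0 nodes { }, right has 1 {Q}.
  Root M: left subtree has 7 nodes {U, B, W, F, X, V, D}, right has 0 { }.
    Root X: left subtree has 4 nodes {U, B, W, F}, right has 2 {V, D}.
      Root W: left subtree has 2 nodes {U, B}, right has 1 {F}.
        Root U: left subtree has 0 nodes { }, right has 1 {B}.
      Root D: left subtree has 1 node {V}, right has 0 { }.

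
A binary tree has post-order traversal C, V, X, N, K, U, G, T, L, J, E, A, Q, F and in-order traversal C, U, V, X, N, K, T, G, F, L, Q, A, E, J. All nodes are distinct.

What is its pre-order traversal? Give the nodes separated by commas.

F, T, U, C, K, N, X, V, G, Q, L, A, E, J

The last element of post-order is the root; it splits in-order into left and right subtrees.
Root F: left subtree has 8 nodes {C, U, V, X, N, K, T, G}, right has 5 {L, Q, A, E, J}.
  Root T: left subtree has 6 nodes {C, U, V, X, N, K}, right has 1 {G}.
    Root U: left subtree has 1 node {C}, right has 4 {V, X, N, K}.
      Root K: left subtree has 3 nodes {V, X, N}, right has 0 { }.
        Root N: left subtree has 2 nodes {V, X}, right has 0 { }.
          Root X: left subtree has 1 node {V}, right has 0 { }.
  Root Q: left subtree has 1 node {L}, right has 3 {A, E, J}.
    Root A: left subtree has 0 nodes { }, right has 2 {E, J}.
      Root E: left subtree has 0 nodes { }, right has 1 {J}.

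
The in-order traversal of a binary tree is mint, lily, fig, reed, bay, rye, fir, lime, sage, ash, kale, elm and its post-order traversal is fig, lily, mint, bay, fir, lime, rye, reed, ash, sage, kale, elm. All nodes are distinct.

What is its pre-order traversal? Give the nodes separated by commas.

elm, kale, sage, reed, mint, lily, fig, rye, bay, lime, fir, ash

The last element of post-order is the root; it splits in-order into left and right subtrees.
Root elm: left subtree has 11 nodes {mint, lily, fig, reed, bay, rye, fir, lime, sage, ash, kale}, right has 0 { }.
  Root kale: left subtree has 10 nodes {mint, lily, fig, reed, bay, rye, fir, lime, sage, ash}, right has 0 { }.
    Root sage: left subtree has 8 nodes {mint, lily, fig, reed, bay, rye, fir, lime}, right has 1 {ash}.
      Root reed: left subtree has 3 nodes {mint, lily, fig}, right has 4 {bay, rye, fir, lime}.
        Root mint: left subtree has 0 nodes { }, right has 2 {lily, fig}.
          Root lily: left subtree has 0 nodes { }, right has 1 {fig}.
        Root rye: left subtree has 1 node {bay}, right has 2 {fir, lime}.
          Root lime: left subtree has 1 node {fir}, right has 0 { }.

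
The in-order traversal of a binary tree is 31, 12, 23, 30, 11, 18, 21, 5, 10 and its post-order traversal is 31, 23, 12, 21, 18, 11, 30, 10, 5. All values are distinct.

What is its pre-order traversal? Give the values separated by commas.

5, 30, 12, 31, 23, 11, 18, 21, 10

The last element of post-order is the root; it splits in-order into left and right subtrees.
Root 5: left subtree has 7 nodes {31, 12, 23, 30, 11, 18, 21}, right has 1 {10}.
  Root 30: left subtree has 3 nodes {31, 12, 23}, right has 3 {11, 18, 21}.
    Root 12: left subtree has 1 node {31}, right has 1 {23}.
    Root 11: left subtree has 0 nodes { }, right has 2 {18, 21}.
      Root 18: left subtree has 0 nodes { }, right has 1 {21}.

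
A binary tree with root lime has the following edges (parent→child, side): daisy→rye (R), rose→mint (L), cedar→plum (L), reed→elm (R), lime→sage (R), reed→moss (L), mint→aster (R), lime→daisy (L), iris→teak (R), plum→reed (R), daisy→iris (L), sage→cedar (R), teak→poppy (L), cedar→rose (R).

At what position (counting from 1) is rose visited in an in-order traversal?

In-order visits the left subtree, then the node, then the right subtree.
At lime: go left to daisy.
  At daisy: go left to iris.
    At iris: no left child.
    Visit iris.
    At iris: go right to teak.
      At teak: go left to poppy.
        poppy is a leaf — visit poppy.
      Visit teak.
      At teak: no right child.
  Visit daisy.
  At daisy: go right to rye.
    rye is a leaf — visit rye.
Visit lime.
At lime: go right to sage.
  At sage: no left child.
  Visit sage.
  At sage: go right to cedar.
    At cedar: go left to plum.
      At plum: no left child.
      Visit plum.
      At plum: go right to reed.
        At reed: go left to moss.
          moss is a leaf — visit moss.
        Visit reed.
        At reed: go right to elm.
          elm is a leaf — visit elm.
    Visit cedar.
    At cedar: go right to rose.
      At rose: go left to mint.
        At mint: no left child.
        Visit mint.
        At mint: go right to aster.
          aster is a leaf — visit aster.
      Visit rose.
      At rose: no right child.
Full in-order sequence: iris, poppy, teak, daisy, rye, lime, sage, plum, moss, reed, elm, cedar, mint, aster, rose.

15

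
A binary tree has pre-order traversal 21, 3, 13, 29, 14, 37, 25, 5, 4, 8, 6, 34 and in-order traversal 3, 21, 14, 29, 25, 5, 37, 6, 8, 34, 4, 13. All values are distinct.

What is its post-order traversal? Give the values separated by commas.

3, 14, 5, 25, 6, 34, 8, 4, 37, 29, 13, 21

The first element of pre-order is the root; it splits in-order into left and right subtrees.
Root 21: left subtree has 1 node {3}, right has 10 {14, 29, 25, 5, 37, 6, 8, 34, 4, 13}.
  Root 13: left subtree has 9 nodes {14, 29, 25, 5, 37, 6, 8, 34, 4}, right has 0 { }.
    Root 29: left subtree has 1 node {14}, right has 7 {25, 5, 37, 6, 8, 34, 4}.
      Root 37: left subtree has 2 nodes {25, 5}, right has 4 {6, 8, 34, 4}.
        Root 25: left subtree has 0 nodes { }, right has 1 {5}.
        Root 4: left subtree has 3 nodes {6, 8, 34}, right has 0 { }.
          Root 8: left subtree has 1 node {6}, right has 1 {34}.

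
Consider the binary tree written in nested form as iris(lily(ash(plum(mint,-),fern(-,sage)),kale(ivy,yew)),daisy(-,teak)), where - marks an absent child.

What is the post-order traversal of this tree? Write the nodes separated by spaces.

mint plum sage fern ash ivy yew kale lily teak daisy iris

Post-order visits the left subtree, then the right subtree, then the node.
At iris: go left to lily.
  At lily: go left to ash.
    At ash: go left to plum.
      At plum: go left to mint.
        mint is a leaf — visit mint.
      At plum: no right child.
      Visit plum.
    At ash: go right to fern.
      At fern: no left child.
      At fern: go right to sage.
        sage is a leaf — visit sage.
      Visit fern.
    Visit ash.
  At lily: go right to kale.
    At kale: go left to ivy.
      ivy is a leaf — visit ivy.
    At kale: go right to yew.
      yew is a leaf — visit yew.
    Visit kale.
  Visit lily.
At iris: go right to daisy.
  At daisy: no left child.
  At daisy: go right to teak.
    teak is a leaf — visit teak.
  Visit daisy.
Visit iris.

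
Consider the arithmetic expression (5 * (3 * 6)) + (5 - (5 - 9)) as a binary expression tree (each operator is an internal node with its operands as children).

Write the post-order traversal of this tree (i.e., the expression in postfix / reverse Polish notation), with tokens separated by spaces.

Post-order on an expression tree gives postfix notation: for each operator, emit left operand, right operand, then the operator.

5 3 6 * * 5 5 9 - - +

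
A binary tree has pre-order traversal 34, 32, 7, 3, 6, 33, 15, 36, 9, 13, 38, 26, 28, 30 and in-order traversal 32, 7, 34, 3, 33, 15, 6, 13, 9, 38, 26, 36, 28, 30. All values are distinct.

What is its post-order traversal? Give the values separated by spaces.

7 32 15 33 13 26 38 9 30 28 36 6 3 34

The first element of pre-order is the root; it splits in-order into left and right subtrees.
Root 34: left subtree has 2 nodes {32, 7}, right has 11 {3, 33, 15, 6, 13, 9, 38, 26, 36, 28, 30}.
  Root 32: left subtree has 0 nodes { }, right has 1 {7}.
  Root 3: left subtree has 0 nodes { }, right has 10 {33, 15, 6, 13, 9, 38, 26, 36, 28, 30}.
    Root 6: left subtree has 2 nodes {33, 15}, right has 7 {13, 9, 38, 26, 36, 28, 30}.
      Root 33: left subtree has 0 nodes { }, right has 1 {15}.
      Root 36: left subtree has 4 nodes {13, 9, 38, 26}, right has 2 {28, 30}.
        Root 9: left subtree has 1 node {13}, right has 2 {38, 26}.
          Root 38: left subtree has 0 nodes { }, right has 1 {26}.
        Root 28: left subtree has 0 nodes { }, right has 1 {30}.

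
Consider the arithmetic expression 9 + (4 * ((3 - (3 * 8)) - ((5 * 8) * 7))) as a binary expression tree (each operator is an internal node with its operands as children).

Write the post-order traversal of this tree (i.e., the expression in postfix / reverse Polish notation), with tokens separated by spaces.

9 4 3 3 8 * - 5 8 * 7 * - * +

Post-order on an expression tree gives postfix notation: for each operator, emit left operand, right operand, then the operator.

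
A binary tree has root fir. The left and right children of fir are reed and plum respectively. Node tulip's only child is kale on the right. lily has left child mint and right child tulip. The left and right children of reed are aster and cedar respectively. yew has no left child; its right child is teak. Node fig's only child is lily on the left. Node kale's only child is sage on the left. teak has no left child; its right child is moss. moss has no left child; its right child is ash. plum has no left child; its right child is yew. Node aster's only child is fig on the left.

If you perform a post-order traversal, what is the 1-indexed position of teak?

12

Post-order visits the left subtree, then the right subtree, then the node.
At fir: go left to reed.
  At reed: go left to aster.
    At aster: go left to fig.
      At fig: go left to lily.
        At lily: go left to mint.
          mint is a leaf — visit mint.
        At lily: go right to tulip.
          At tulip: no left child.
          At tulip: go right to kale.
            At kale: go left to sage.
              sage is a leaf — visit sage.
            At kale: no right child.
            Visit kale.
          Visit tulip.
        Visit lily.
      At fig: no right child.
      Visit fig.
    At aster: no right child.
    Visit aster.
  At reed: go right to cedar.
    cedar is a leaf — visit cedar.
  Visit reed.
At fir: go right to plum.
  At plum: no left child.
  At plum: go right to yew.
    At yew: no left child.
    At yew: go right to teak.
      At teak: no left child.
      At teak: go right to moss.
        At moss: no left child.
        At moss: go right to ash.
          ash is a leaf — visit ash.
        Visit moss.
      Visit teak.
    Visit yew.
  Visit plum.
Visit fir.
Full post-order sequence: mint, sage, kale, tulip, lily, fig, aster, cedar, reed, ash, moss, teak, yew, plum, fir.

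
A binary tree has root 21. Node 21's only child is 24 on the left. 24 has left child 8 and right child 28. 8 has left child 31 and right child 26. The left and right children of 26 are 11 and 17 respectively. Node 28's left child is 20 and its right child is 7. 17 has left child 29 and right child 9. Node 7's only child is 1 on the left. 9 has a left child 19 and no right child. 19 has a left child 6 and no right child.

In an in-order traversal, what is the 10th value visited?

In-order visits the left subtree, then the node, then the right subtree.
At 21: go left to 24.
  At 24: go left to 8.
    At 8: go left to 31.
      31 is a leaf — visit 31.
    Visit 8.
    At 8: go right to 26.
      At 26: go left to 11.
        11 is a leaf — visit 11.
      Visit 26.
      At 26: go right to 17.
        At 17: go left to 29.
          29 is a leaf — visit 29.
        Visit 17.
        At 17: go right to 9.
          At 9: go left to 19.
            At 19: go left to 6.
              6 is a leaf — visit 6.
            Visit 19.
            At 19: no right child.
          Visit 9.
          At 9: no right child.
  Visit 24.
  At 24: go right to 28.
    At 28: go left to 20.
      20 is a leaf — visit 20.
    Visit 28.
    At 28: go right to 7.
      At 7: go left to 1.
        1 is a leaf — visit 1.
      Visit 7.
      At 7: no right child.
Visit 21.
At 21: no right child.
Full in-order sequence: 31, 8, 11, 26, 29, 17, 6, 19, 9, 24, 20, 28, 1, 7, 21.

24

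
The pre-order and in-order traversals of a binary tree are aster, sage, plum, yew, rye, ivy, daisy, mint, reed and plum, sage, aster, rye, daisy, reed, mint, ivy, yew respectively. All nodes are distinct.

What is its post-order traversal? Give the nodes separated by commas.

plum, sage, reed, mint, daisy, ivy, rye, yew, aster

The first element of pre-order is the root; it splits in-order into left and right subtrees.
Root aster: left subtree has 2 nodes {plum, sage}, right has 6 {rye, daisy, reed, mint, ivy, yew}.
  Root sage: left subtree has 1 node {plum}, right has 0 { }.
  Root yew: left subtree has 5 nodes {rye, daisy, reed, mint, ivy}, right has 0 { }.
    Root rye: left subtree has 0 nodes { }, right has 4 {daisy, reed, mint, ivy}.
      Root ivy: left subtree has 3 nodes {daisy, reed, mint}, right has 0 { }.
        Root daisy: left subtree has 0 nodes { }, right has 2 {reed, mint}.
          Root mint: left subtree has 1 node {reed}, right has 0 { }.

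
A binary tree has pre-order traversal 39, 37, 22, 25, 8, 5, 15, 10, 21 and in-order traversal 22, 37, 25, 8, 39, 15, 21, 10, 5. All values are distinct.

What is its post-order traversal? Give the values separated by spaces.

22 8 25 37 21 10 15 5 39

The first element of pre-order is the root; it splits in-order into left and right subtrees.
Root 39: left subtree has 4 nodes {22, 37, 25, 8}, right has 4 {15, 21, 10, 5}.
  Root 37: left subtree has 1 node {22}, right has 2 {25, 8}.
    Root 25: left subtree has 0 nodes { }, right has 1 {8}.
  Root 5: left subtree has 3 nodes {15, 21, 10}, right has 0 { }.
    Root 15: left subtree has 0 nodes { }, right has 2 {21, 10}.
      Root 10: left subtree has 1 node {21}, right has 0 { }.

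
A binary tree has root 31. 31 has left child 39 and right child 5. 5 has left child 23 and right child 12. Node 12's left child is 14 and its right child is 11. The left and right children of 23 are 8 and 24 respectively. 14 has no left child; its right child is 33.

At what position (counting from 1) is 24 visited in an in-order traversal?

5

In-order visits the left subtree, then the node, then the right subtree.
At 31: go left to 39.
  39 is a leaf — visit 39.
Visit 31.
At 31: go right to 5.
  At 5: go left to 23.
    At 23: go left to 8.
      8 is a leaf — visit 8.
    Visit 23.
    At 23: go right to 24.
      24 is a leaf — visit 24.
  Visit 5.
  At 5: go right to 12.
    At 12: go left to 14.
      At 14: no left child.
      Visit 14.
      At 14: go right to 33.
        33 is a leaf — visit 33.
    Visit 12.
    At 12: go right to 11.
      11 is a leaf — visit 11.
Full in-order sequence: 39, 31, 8, 23, 24, 5, 14, 33, 12, 11.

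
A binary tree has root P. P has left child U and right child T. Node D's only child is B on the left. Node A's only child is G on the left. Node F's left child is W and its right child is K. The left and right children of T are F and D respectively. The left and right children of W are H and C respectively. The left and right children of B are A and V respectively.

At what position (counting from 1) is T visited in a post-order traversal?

12

Post-order visits the left subtree, then the right subtree, then the node.
At P: go left to U.
  U is a leaf — visit U.
At P: go right to T.
  At T: go left to F.
    At F: go left to W.
      At W: go left to H.
        H is a leaf — visit H.
      At W: go right to C.
        C is a leaf — visit C.
      Visit W.
    At F: go right to K.
      K is a leaf — visit K.
    Visit F.
  At T: go right to D.
    At D: go left to B.
      At B: go left to A.
        At A: go left to G.
          G is a leaf — visit G.
        At A: no right child.
        Visit A.
      At B: go right to V.
        V is a leaf — visit V.
      Visit B.
    At D: no right child.
    Visit D.
  Visit T.
Visit P.
Full post-order sequence: U, H, C, W, K, F, G, A, V, B, D, T, P.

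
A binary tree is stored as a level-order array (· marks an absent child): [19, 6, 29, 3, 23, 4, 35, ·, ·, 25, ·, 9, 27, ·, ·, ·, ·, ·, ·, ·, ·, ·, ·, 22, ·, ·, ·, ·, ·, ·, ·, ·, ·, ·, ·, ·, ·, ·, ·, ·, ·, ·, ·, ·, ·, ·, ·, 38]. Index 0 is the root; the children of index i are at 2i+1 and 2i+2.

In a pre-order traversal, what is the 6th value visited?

Pre-order visits the node, then its left subtree, then its right subtree.
Visit 19.
At 19: go left to 6.
  Visit 6.
  At 6: go left to 3.
    3 is a leaf — visit 3.
  At 6: go right to 23.
    Visit 23.
    At 23: go left to 25.
      25 is a leaf — visit 25.
    At 23: no right child.
At 19: go right to 29.
  Visit 29.
  At 29: go left to 4.
    Visit 4.
    At 4: go left to 9.
      Visit 9.
      At 9: go left to 22.
        Visit 22.
        At 22: go left to 38.
          38 is a leaf — visit 38.
        At 22: no right child.
      At 9: no right child.
    At 4: go right to 27.
      27 is a leaf — visit 27.
  At 29: go right to 35.
    35 is a leaf — visit 35.
Full pre-order sequence: 19, 6, 3, 23, 25, 29, 4, 9, 22, 38, 27, 35.

29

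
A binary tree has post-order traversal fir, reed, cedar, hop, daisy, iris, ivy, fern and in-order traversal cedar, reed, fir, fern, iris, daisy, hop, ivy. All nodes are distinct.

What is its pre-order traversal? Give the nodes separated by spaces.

The last element of post-order is the root; it splits in-order into left and right subtrees.
Root fern: left subtree has 3 nodes {cedar, reed, fir}, right has 4 {iris, daisy, hop, ivy}.
  Root cedar: left subtree has 0 nodes { }, right has 2 {reed, fir}.
    Root reed: left subtree has 0 nodes { }, right has 1 {fir}.
  Root ivy: left subtree has 3 nodes {iris, daisy, hop}, right has 0 { }.
    Root iris: left subtree has 0 nodes { }, right has 2 {daisy, hop}.
      Root daisy: left subtree has 0 nodes { }, right has 1 {hop}.

fern cedar reed fir ivy iris daisy hop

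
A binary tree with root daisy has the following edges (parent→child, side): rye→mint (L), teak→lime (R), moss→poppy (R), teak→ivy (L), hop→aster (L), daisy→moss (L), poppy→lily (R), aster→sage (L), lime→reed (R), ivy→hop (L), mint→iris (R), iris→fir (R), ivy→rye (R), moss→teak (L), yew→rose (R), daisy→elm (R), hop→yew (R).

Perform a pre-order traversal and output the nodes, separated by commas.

Pre-order visits the node, then its left subtree, then its right subtree.
Visit daisy.
At daisy: go left to moss.
  Visit moss.
  At moss: go left to teak.
    Visit teak.
    At teak: go left to ivy.
      Visit ivy.
      At ivy: go left to hop.
        Visit hop.
        At hop: go left to aster.
          Visit aster.
          At aster: go left to sage.
            sage is a leaf — visit sage.
          At aster: no right child.
        At hop: go right to yew.
          Visit yew.
          At yew: no left child.
          At yew: go right to rose.
            rose is a leaf — visit rose.
      At ivy: go right to rye.
        Visit rye.
        At rye: go left to mint.
          Visit mint.
          At mint: no left child.
          At mint: go right to iris.
            Visit iris.
            At iris: no left child.
            At iris: go right to fir.
              fir is a leaf — visit fir.
        At rye: no right child.
    At teak: go right to lime.
      Visit lime.
      At lime: no left child.
      At lime: go right to reed.
        reed is a leaf — visit reed.
  At moss: go right to poppy.
    Visit poppy.
    At poppy: no left child.
    At poppy: go right to lily.
      lily is a leaf — visit lily.
At daisy: go right to elm.
  elm is a leaf — visit elm.

daisy, moss, teak, ivy, hop, aster, sage, yew, rose, rye, mint, iris, fir, lime, reed, poppy, lily, elm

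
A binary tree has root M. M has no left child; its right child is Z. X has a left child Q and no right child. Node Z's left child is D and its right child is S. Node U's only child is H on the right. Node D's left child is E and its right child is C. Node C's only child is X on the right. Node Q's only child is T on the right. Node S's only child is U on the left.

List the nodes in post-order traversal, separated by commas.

E, T, Q, X, C, D, H, U, S, Z, M

Post-order visits the left subtree, then the right subtree, then the node.
At M: no left child.
At M: go right to Z.
  At Z: go left to D.
    At D: go left to E.
      E is a leaf — visit E.
    At D: go right to C.
      At C: no left child.
      At C: go right to X.
        At X: go left to Q.
          At Q: no left child.
          At Q: go right to T.
            T is a leaf — visit T.
          Visit Q.
        At X: no right child.
        Visit X.
      Visit C.
    Visit D.
  At Z: go right to S.
    At S: go left to U.
      At U: no left child.
      At U: go right to H.
        H is a leaf — visit H.
      Visit U.
    At S: no right child.
    Visit S.
  Visit Z.
Visit M.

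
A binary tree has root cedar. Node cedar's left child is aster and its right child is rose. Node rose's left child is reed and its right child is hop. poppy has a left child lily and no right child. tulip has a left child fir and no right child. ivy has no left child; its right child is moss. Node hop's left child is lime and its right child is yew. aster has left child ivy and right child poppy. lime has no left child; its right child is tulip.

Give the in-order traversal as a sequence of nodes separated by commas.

In-order visits the left subtree, then the node, then the right subtree.
At cedar: go left to aster.
  At aster: go left to ivy.
    At ivy: no left child.
    Visit ivy.
    At ivy: go right to moss.
      moss is a leaf — visit moss.
  Visit aster.
  At aster: go right to poppy.
    At poppy: go left to lily.
      lily is a leaf — visit lily.
    Visit poppy.
    At poppy: no right child.
Visit cedar.
At cedar: go right to rose.
  At rose: go left to reed.
    reed is a leaf — visit reed.
  Visit rose.
  At rose: go right to hop.
    At hop: go left to lime.
      At lime: no left child.
      Visit lime.
      At lime: go right to tulip.
        At tulip: go left to fir.
          fir is a leaf — visit fir.
        Visit tulip.
        At tulip: no right child.
    Visit hop.
    At hop: go right to yew.
      yew is a leaf — visit yew.

ivy, moss, aster, lily, poppy, cedar, reed, rose, lime, fir, tulip, hop, yew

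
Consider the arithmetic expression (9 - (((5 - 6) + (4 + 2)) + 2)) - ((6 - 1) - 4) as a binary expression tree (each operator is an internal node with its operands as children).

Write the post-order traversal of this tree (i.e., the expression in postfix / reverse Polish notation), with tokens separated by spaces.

9 5 6 - 4 2 + + 2 + - 6 1 - 4 - -

Post-order on an expression tree gives postfix notation: for each operator, emit left operand, right operand, then the operator.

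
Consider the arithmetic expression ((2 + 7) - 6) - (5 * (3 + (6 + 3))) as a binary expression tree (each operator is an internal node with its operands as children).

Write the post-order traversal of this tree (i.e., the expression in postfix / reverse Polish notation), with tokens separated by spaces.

Post-order on an expression tree gives postfix notation: for each operator, emit left operand, right operand, then the operator.

2 7 + 6 - 5 3 6 3 + + * -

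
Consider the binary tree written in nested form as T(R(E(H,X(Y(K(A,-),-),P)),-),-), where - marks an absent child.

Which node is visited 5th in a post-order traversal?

Post-order visits the left subtree, then the right subtree, then the node.
At T: go left to R.
  At R: go left to E.
    At E: go left to H.
      H is a leaf — visit H.
    At E: go right to X.
      At X: go left to Y.
        At Y: go left to K.
          At K: go left to A.
            A is a leaf — visit A.
          At K: no right child.
          Visit K.
        At Y: no right child.
        Visit Y.
      At X: go right to P.
        P is a leaf — visit P.
      Visit X.
    Visit E.
  At R: no right child.
  Visit R.
At T: no right child.
Visit T.
Full post-order sequence: H, A, K, Y, P, X, E, R, T.

P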